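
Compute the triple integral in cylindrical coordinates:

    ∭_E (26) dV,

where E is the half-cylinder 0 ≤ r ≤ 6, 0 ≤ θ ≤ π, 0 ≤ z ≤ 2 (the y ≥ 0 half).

In cylindrical coordinates, x = r cos(θ), y = r sin(θ), z = z, and dV = r dr dθ dz.

The integrand becomes 26, so

    ∭_E (26) dV = ∫_{0}^{π} ∫_{0}^{6} ∫_{0}^{2} (26) · r dz dr dθ.

Inner (z): 52r.
Middle (r from 0 to 6): 936.
Outer (θ): 936π.

Therefore the triple integral equals 936π.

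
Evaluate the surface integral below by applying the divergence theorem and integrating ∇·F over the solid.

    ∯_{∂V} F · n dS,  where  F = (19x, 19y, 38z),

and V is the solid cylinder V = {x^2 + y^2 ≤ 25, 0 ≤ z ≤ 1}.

By the divergence theorem,

    ∯_{∂V} F · n dS = ∭_V (∇ · F) dV.

Compute the divergence:
    ∇ · F = ∂F_x/∂x + ∂F_y/∂y + ∂F_z/∂z = 19 + 19 + 38 = 76.

In cylindrical coordinates, x = r cos(θ), y = r sin(θ), z = z, dV = r dr dθ dz, with 0 ≤ r ≤ 5, 0 ≤ θ ≤ 2π, 0 ≤ z ≤ 1.

The integrand, after substitution and multiplying by the volume element, becomes (76) · r, so

    ∭_V (∇·F) dV = ∫_0^{2π} ∫_0^{5} ∫_0^{1} (76) · r dz dr dθ.

Inner (z from 0 to 1): 76r.
Middle (r from 0 to 5): 950.
Outer (θ from 0 to 2π): 1900π.

Therefore ∯_{∂V} F · n dS = 1900π.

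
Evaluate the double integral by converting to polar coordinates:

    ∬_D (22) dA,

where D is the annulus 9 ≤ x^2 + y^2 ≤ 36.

The region D is 3 ≤ r ≤ 6, 0 ≤ θ ≤ 2π in polar coordinates, where x = r cos(θ), y = r sin(θ), and dA = r dr dθ.

Under the substitution, the integrand becomes 22, so

    ∬_D (22) dA = ∫_{0}^{2π} ∫_{3}^{6} (22) · r dr dθ.

Inner integral (in r): ∫_{3}^{6} (22) · r dr = 297.

Outer integral (in θ): ∫_{0}^{2π} (297) dθ = 594π.

Therefore ∬_D (22) dA = 594π.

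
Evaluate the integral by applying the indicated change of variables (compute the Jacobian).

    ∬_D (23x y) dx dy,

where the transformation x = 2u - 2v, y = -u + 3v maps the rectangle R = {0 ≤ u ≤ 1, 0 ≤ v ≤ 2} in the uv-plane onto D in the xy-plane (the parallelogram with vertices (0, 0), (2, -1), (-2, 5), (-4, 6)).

Compute the Jacobian determinant of (x, y) with respect to (u, v):

    ∂(x,y)/∂(u,v) = | 2  -2 | = (2)(3) - (-2)(-1) = 4.
                   | -1  3 |

Its absolute value is |J| = 4 (the area scaling factor).

Substituting x = 2u - 2v, y = -u + 3v into the integrand,

    23x y → -46u^2 + 184u v - 138v^2,

so the integral becomes

    ∬_R (-46u^2 + 184u v - 138v^2) · |J| du dv = ∫_0^1 ∫_0^2 (-184u^2 + 736u v - 552v^2) dv du.

Inner (v): -368u^2 + 1472u - 1472.
Outer (u): -2576/3.

Therefore ∬_D (23x y) dx dy = -2576/3.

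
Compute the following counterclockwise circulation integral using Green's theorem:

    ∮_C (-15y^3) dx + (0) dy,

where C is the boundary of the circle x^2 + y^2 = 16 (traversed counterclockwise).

Green's theorem converts the closed line integral into a double integral over the enclosed region D:

    ∮_C P dx + Q dy = ∬_D (∂Q/∂x - ∂P/∂y) dA.

Here P = -15y^3, Q = 0, so

    ∂Q/∂x = 0,    ∂P/∂y = -45y^2,
    ∂Q/∂x - ∂P/∂y = 45y^2.

D is the region x^2 + y^2 ≤ 16. Evaluating the double integral:

In polar coordinates (x = r cos θ, y = r sin θ, dA = r dr dθ) the integrand becomes 45r^2sin(θ)^2, so

    ∬_D (45y^2) dA = ∫_0^{2π} ∫_0^{4} (45r^2sin(θ)^2) · r dr dθ.

Inner (r from 0 to 4): 2880sin(θ)^2.
Outer (θ from 0 to 2π): 2880π.

Therefore ∮_C P dx + Q dy = 2880π.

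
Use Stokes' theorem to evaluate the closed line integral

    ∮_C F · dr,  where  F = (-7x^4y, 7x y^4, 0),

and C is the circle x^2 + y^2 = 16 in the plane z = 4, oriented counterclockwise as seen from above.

Let S be the flat disk x^2 + y^2 ≤ 16 in the plane z = 4, with upward unit normal n̂ = ẑ. By Stokes' theorem,

    ∮_C F · dr = ∬_S (∇ × F) · n̂ dS = ∬_D (curl F)_z dA,

where D is the disk x^2 + y^2 ≤ 16.

Compute the curl of F = (-7x^4y, 7x y^4, 0):
    (∇ × F)_x = ∂F_z/∂y - ∂F_y/∂z = 0,
    (∇ × F)_y = ∂F_x/∂z - ∂F_z/∂x = 0,
    (∇ × F)_z = ∂F_y/∂x - ∂F_x/∂y = 7x^4 + 7y^4.

On z = 4, (curl F)_z = 7x^4 + 7y^4.

Convert to polar (x = r cos θ, y = r sin θ, dA = r dr dθ); the integrand becomes 7r^4(sin(θ)^4 + cos(θ)^4), so

    ∬_D (curl F)_z dA = ∫_0^{2π} ∫_0^{4} (7r^4(sin(θ)^4 + cos(θ)^4)) · r dr dθ.

Inner (r from 0 to 4): 14336sin(θ)^4/3 + 14336cos(θ)^4/3.
Outer (θ from 0 to 2π): 7168π.

Therefore ∮_C F · dr = 7168π.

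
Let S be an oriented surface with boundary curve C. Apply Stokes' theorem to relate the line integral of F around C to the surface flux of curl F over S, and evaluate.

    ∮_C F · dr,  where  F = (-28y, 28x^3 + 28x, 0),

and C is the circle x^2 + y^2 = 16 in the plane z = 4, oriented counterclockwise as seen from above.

Let S be the flat disk x^2 + y^2 ≤ 16 in the plane z = 4, with upward unit normal n̂ = ẑ. By Stokes' theorem,

    ∮_C F · dr = ∬_S (∇ × F) · n̂ dS = ∬_D (curl F)_z dA,

where D is the disk x^2 + y^2 ≤ 16.

Compute the curl of F = (-28y, 28x^3 + 28x, 0):
    (∇ × F)_x = ∂F_z/∂y - ∂F_y/∂z = 0,
    (∇ × F)_y = ∂F_x/∂z - ∂F_z/∂x = 0,
    (∇ × F)_z = ∂F_y/∂x - ∂F_x/∂y = 84x^2 + 56.

On z = 4, (curl F)_z = 84x^2 + 56.

Convert to polar (x = r cos θ, y = r sin θ, dA = r dr dθ); the integrand becomes 84r^2cos(θ)^2 + 56, so

    ∬_D (curl F)_z dA = ∫_0^{2π} ∫_0^{4} (84r^2cos(θ)^2 + 56) · r dr dθ.

Inner (r from 0 to 4): 5376cos(θ)^2 + 448.
Outer (θ from 0 to 2π): 6272π.

Therefore ∮_C F · dr = 6272π.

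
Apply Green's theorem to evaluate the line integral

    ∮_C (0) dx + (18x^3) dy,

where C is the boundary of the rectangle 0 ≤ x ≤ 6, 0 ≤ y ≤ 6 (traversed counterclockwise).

Green's theorem converts the closed line integral into a double integral over the enclosed region D:

    ∮_C P dx + Q dy = ∬_D (∂Q/∂x - ∂P/∂y) dA.

Here P = 0, Q = 18x^3, so

    ∂Q/∂x = 54x^2,    ∂P/∂y = 0,
    ∂Q/∂x - ∂P/∂y = 54x^2.

D is the region 0 ≤ x ≤ 6, 0 ≤ y ≤ 6. Evaluating the double integral:

    ∬_D (54x^2) dA = ∫_0^{6} ∫_0^{6} (54x^2) dy dx.

Inner (y from 0 to 6): 324x^2.
Outer (x from 0 to 6): 23328.

Therefore ∮_C P dx + Q dy = 23328.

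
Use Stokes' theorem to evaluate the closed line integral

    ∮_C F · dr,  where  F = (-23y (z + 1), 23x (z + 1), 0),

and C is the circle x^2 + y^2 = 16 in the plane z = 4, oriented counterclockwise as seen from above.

Let S be the flat disk x^2 + y^2 ≤ 16 in the plane z = 4, with upward unit normal n̂ = ẑ. By Stokes' theorem,

    ∮_C F · dr = ∬_S (∇ × F) · n̂ dS = ∬_D (curl F)_z dA,

where D is the disk x^2 + y^2 ≤ 16.

Compute the curl of F = (-23y (z + 1), 23x (z + 1), 0):
    (∇ × F)_x = ∂F_z/∂y - ∂F_y/∂z = -23x,
    (∇ × F)_y = ∂F_x/∂z - ∂F_z/∂x = -23y,
    (∇ × F)_z = ∂F_y/∂x - ∂F_x/∂y = 46z + 46.

On z = 4, (curl F)_z = 230.

Convert to polar (x = r cos θ, y = r sin θ, dA = r dr dθ); the integrand becomes 230, so

    ∬_D (curl F)_z dA = ∫_0^{2π} ∫_0^{4} (230) · r dr dθ.

Inner (r from 0 to 4): 1840.
Outer (θ from 0 to 2π): 3680π.

Therefore ∮_C F · dr = 3680π.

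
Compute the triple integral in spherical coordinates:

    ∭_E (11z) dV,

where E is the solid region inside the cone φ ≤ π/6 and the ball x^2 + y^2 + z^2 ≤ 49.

In spherical coordinates, x = ρ sin(φ) cos(θ), y = ρ sin(φ) sin(θ), z = ρ cos(φ), and dV = ρ^2 sin(φ) dρ dφ dθ.

The integrand becomes 11ρ cos(φ), so

    ∭_E (11z) dV = ∫_{0}^{2π} ∫_{0}^{π/6} ∫_{0}^{7} (11ρ cos(φ)) · ρ^2 sin(φ) dρ dφ dθ.

Inner (ρ): 26411sin(2φ)/8.
Middle (φ): 26411/32.
Outer (θ): 26411π/16.

Therefore the triple integral equals 26411π/16.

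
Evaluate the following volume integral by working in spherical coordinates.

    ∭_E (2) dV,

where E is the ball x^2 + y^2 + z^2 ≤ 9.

In spherical coordinates, x = ρ sin(φ) cos(θ), y = ρ sin(φ) sin(θ), z = ρ cos(φ), and dV = ρ^2 sin(φ) dρ dφ dθ.

The integrand becomes 2, so

    ∭_E (2) dV = ∫_{0}^{2π} ∫_{0}^{π} ∫_{0}^{3} (2) · ρ^2 sin(φ) dρ dφ dθ.

Inner (ρ): 18sin(φ).
Middle (φ): 36.
Outer (θ): 72π.

Therefore the triple integral equals 72π.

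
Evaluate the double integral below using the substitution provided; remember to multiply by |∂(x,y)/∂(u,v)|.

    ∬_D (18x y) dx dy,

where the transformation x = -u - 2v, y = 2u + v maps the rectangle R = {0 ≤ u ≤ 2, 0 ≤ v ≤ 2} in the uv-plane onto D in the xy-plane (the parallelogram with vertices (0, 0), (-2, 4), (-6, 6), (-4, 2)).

Compute the Jacobian determinant of (x, y) with respect to (u, v):

    ∂(x,y)/∂(u,v) = | -1  -2 | = (-1)(1) - (-2)(2) = 3.
                   | 2  1 |

Its absolute value is |J| = 3 (the area scaling factor).

Substituting x = -u - 2v, y = 2u + v into the integrand,

    18x y → -36u^2 - 90u v - 36v^2,

so the integral becomes

    ∬_R (-36u^2 - 90u v - 36v^2) · |J| du dv = ∫_0^2 ∫_0^2 (-108u^2 - 270u v - 108v^2) dv du.

Inner (v): -216u^2 - 540u - 288.
Outer (u): -2232.

Therefore ∬_D (18x y) dx dy = -2232.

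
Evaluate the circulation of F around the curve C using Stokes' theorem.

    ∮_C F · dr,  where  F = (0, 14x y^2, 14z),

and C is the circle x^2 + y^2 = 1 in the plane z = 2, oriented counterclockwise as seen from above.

Let S be the flat disk x^2 + y^2 ≤ 1 in the plane z = 2, with upward unit normal n̂ = ẑ. By Stokes' theorem,

    ∮_C F · dr = ∬_S (∇ × F) · n̂ dS = ∬_D (curl F)_z dA,

where D is the disk x^2 + y^2 ≤ 1.

Compute the curl of F = (0, 14x y^2, 14z):
    (∇ × F)_x = ∂F_z/∂y - ∂F_y/∂z = 0,
    (∇ × F)_y = ∂F_x/∂z - ∂F_z/∂x = 0,
    (∇ × F)_z = ∂F_y/∂x - ∂F_x/∂y = 14y^2.

On z = 2, (curl F)_z = 14y^2.

Convert to polar (x = r cos θ, y = r sin θ, dA = r dr dθ); the integrand becomes 14r^2sin(θ)^2, so

    ∬_D (curl F)_z dA = ∫_0^{2π} ∫_0^{1} (14r^2sin(θ)^2) · r dr dθ.

Inner (r from 0 to 1): 7sin(θ)^2/2.
Outer (θ from 0 to 2π): 7π/2.

Therefore ∮_C F · dr = 7π/2.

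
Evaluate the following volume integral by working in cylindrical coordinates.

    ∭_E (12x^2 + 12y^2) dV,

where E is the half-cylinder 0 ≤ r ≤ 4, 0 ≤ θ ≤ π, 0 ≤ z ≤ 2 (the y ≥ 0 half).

In cylindrical coordinates, x = r cos(θ), y = r sin(θ), z = z, and dV = r dr dθ dz.

The integrand becomes 12r^2, so

    ∭_E (12x^2 + 12y^2) dV = ∫_{0}^{π} ∫_{0}^{4} ∫_{0}^{2} (12r^2) · r dz dr dθ.

Inner (z): 24r^3.
Middle (r from 0 to 4): 1536.
Outer (θ): 1536π.

Therefore the triple integral equals 1536π.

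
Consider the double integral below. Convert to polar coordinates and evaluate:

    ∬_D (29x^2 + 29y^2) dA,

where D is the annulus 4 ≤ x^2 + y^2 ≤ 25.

The region D is 2 ≤ r ≤ 5, 0 ≤ θ ≤ 2π in polar coordinates, where x = r cos(θ), y = r sin(θ), and dA = r dr dθ.

Under the substitution, the integrand becomes 29r^2, so

    ∬_D (29x^2 + 29y^2) dA = ∫_{0}^{2π} ∫_{2}^{5} (29r^2) · r dr dθ.

Inner integral (in r): ∫_{2}^{5} (29r^2) · r dr = 17661/4.

Outer integral (in θ): ∫_{0}^{2π} (17661/4) dθ = 17661π/2.

Therefore ∬_D (29x^2 + 29y^2) dA = 17661π/2.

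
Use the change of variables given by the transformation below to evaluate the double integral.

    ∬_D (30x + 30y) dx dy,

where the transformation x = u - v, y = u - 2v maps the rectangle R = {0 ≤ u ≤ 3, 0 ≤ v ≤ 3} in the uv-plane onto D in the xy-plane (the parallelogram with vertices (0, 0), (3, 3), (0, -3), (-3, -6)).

Compute the Jacobian determinant of (x, y) with respect to (u, v):

    ∂(x,y)/∂(u,v) = | 1  -1 | = (1)(-2) - (-1)(1) = -1.
                   | 1  -2 |

Its absolute value is |J| = 1 (the area scaling factor).

Substituting x = u - v, y = u - 2v into the integrand,

    30x + 30y → 60u - 90v,

so the integral becomes

    ∬_R (60u - 90v) · |J| du dv = ∫_0^3 ∫_0^3 (60u - 90v) dv du.

Inner (v): 180u - 405.
Outer (u): -405.

Therefore ∬_D (30x + 30y) dx dy = -405.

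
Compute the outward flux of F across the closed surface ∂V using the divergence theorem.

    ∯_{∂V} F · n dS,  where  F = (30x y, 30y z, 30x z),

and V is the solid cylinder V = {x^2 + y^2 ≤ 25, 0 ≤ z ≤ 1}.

By the divergence theorem,

    ∯_{∂V} F · n dS = ∭_V (∇ · F) dV.

Compute the divergence:
    ∇ · F = ∂F_x/∂x + ∂F_y/∂y + ∂F_z/∂z = 30y + 30z + 30x = 30x + 30y + 30z.

In cylindrical coordinates, x = r cos(θ), y = r sin(θ), z = z, dV = r dr dθ dz, with 0 ≤ r ≤ 5, 0 ≤ θ ≤ 2π, 0 ≤ z ≤ 1.

The integrand, after substitution and multiplying by the volume element, becomes (30sqrt(2)r sin(θ + π/4) + 30z) · r, so

    ∭_V (∇·F) dV = ∫_0^{2π} ∫_0^{5} ∫_0^{1} (30sqrt(2)r sin(θ + π/4) + 30z) · r dz dr dθ.

Inner (z from 0 to 1): 15r (2sqrt(2)r sin(θ + π/4) + 1).
Middle (r from 0 to 5): 1250sqrt(2)sin(θ + π/4) + 375/2.
Outer (θ from 0 to 2π): 375π.

Therefore ∯_{∂V} F · n dS = 375π.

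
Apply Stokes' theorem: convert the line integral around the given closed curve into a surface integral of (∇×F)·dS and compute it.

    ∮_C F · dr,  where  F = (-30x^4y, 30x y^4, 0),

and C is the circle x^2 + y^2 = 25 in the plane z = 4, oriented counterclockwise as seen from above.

Let S be the flat disk x^2 + y^2 ≤ 25 in the plane z = 4, with upward unit normal n̂ = ẑ. By Stokes' theorem,

    ∮_C F · dr = ∬_S (∇ × F) · n̂ dS = ∬_D (curl F)_z dA,

where D is the disk x^2 + y^2 ≤ 25.

Compute the curl of F = (-30x^4y, 30x y^4, 0):
    (∇ × F)_x = ∂F_z/∂y - ∂F_y/∂z = 0,
    (∇ × F)_y = ∂F_x/∂z - ∂F_z/∂x = 0,
    (∇ × F)_z = ∂F_y/∂x - ∂F_x/∂y = 30x^4 + 30y^4.

On z = 4, (curl F)_z = 30x^4 + 30y^4.

Convert to polar (x = r cos θ, y = r sin θ, dA = r dr dθ); the integrand becomes 30r^4(sin(θ)^4 + cos(θ)^4), so

    ∬_D (curl F)_z dA = ∫_0^{2π} ∫_0^{5} (30r^4(sin(θ)^4 + cos(θ)^4)) · r dr dθ.

Inner (r from 0 to 5): 78125sin(θ)^4 + 78125cos(θ)^4.
Outer (θ from 0 to 2π): 234375π/2.

Therefore ∮_C F · dr = 234375π/2.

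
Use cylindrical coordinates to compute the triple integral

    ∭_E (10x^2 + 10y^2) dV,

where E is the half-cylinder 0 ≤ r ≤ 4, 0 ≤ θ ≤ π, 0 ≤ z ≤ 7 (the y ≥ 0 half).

In cylindrical coordinates, x = r cos(θ), y = r sin(θ), z = z, and dV = r dr dθ dz.

The integrand becomes 10r^2, so

    ∭_E (10x^2 + 10y^2) dV = ∫_{0}^{π} ∫_{0}^{4} ∫_{0}^{7} (10r^2) · r dz dr dθ.

Inner (z): 70r^3.
Middle (r from 0 to 4): 4480.
Outer (θ): 4480π.

Therefore the triple integral equals 4480π.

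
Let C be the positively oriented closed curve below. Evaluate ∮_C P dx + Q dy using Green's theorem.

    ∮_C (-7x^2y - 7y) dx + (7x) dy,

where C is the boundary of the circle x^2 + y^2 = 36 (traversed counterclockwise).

Green's theorem converts the closed line integral into a double integral over the enclosed region D:

    ∮_C P dx + Q dy = ∬_D (∂Q/∂x - ∂P/∂y) dA.

Here P = -7x^2y - 7y, Q = 7x, so

    ∂Q/∂x = 7,    ∂P/∂y = -7x^2 - 7,
    ∂Q/∂x - ∂P/∂y = 7x^2 + 14.

D is the region x^2 + y^2 ≤ 36. Evaluating the double integral:

In polar coordinates (x = r cos θ, y = r sin θ, dA = r dr dθ) the integrand becomes 7r^2cos(θ)^2 + 14, so

    ∬_D (7x^2 + 14) dA = ∫_0^{2π} ∫_0^{6} (7r^2cos(θ)^2 + 14) · r dr dθ.

Inner (r from 0 to 6): 2268cos(θ)^2 + 252.
Outer (θ from 0 to 2π): 2772π.

Therefore ∮_C P dx + Q dy = 2772π.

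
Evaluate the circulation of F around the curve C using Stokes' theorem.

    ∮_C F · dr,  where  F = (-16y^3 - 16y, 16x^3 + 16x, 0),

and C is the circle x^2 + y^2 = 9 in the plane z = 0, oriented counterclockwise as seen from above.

Let S be the flat disk x^2 + y^2 ≤ 9 in the plane z = 0, with upward unit normal n̂ = ẑ. By Stokes' theorem,

    ∮_C F · dr = ∬_S (∇ × F) · n̂ dS = ∬_D (curl F)_z dA,

where D is the disk x^2 + y^2 ≤ 9.

Compute the curl of F = (-16y^3 - 16y, 16x^3 + 16x, 0):
    (∇ × F)_x = ∂F_z/∂y - ∂F_y/∂z = 0,
    (∇ × F)_y = ∂F_x/∂z - ∂F_z/∂x = 0,
    (∇ × F)_z = ∂F_y/∂x - ∂F_x/∂y = 48x^2 + 48y^2 + 32.

On z = 0, (curl F)_z = 48x^2 + 48y^2 + 32.

Convert to polar (x = r cos θ, y = r sin θ, dA = r dr dθ); the integrand becomes 48r^2 + 32, so

    ∬_D (curl F)_z dA = ∫_0^{2π} ∫_0^{3} (48r^2 + 32) · r dr dθ.

Inner (r from 0 to 3): 1116.
Outer (θ from 0 to 2π): 2232π.

Therefore ∮_C F · dr = 2232π.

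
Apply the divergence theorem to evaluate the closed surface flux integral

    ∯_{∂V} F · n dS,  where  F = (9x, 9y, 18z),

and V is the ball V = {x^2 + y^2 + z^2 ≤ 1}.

By the divergence theorem,

    ∯_{∂V} F · n dS = ∭_V (∇ · F) dV.

Compute the divergence:
    ∇ · F = ∂F_x/∂x + ∂F_y/∂y + ∂F_z/∂z = 9 + 9 + 18 = 36.

In spherical coordinates, x = ρ sin(φ) cos(θ), y = ρ sin(φ) sin(θ), z = ρ cos(φ), dV = ρ^2 sin(φ) dρ dφ dθ, with 0 ≤ ρ ≤ 1, 0 ≤ φ ≤ π, 0 ≤ θ ≤ 2π.

The integrand, after substitution and multiplying by the volume element, becomes (36) · ρ^2 sin(φ), so

    ∭_V (∇·F) dV = ∫_0^{2π} ∫_0^{π} ∫_0^{1} (36) · ρ^2 sin(φ) dρ dφ dθ.

Inner (ρ from 0 to 1): 12sin(φ).
Middle (φ from 0 to π): 24.
Outer (θ from 0 to 2π): 48π.

Therefore ∯_{∂V} F · n dS = 48π.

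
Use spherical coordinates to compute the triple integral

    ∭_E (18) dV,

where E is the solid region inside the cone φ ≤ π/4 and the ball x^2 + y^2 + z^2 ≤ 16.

In spherical coordinates, x = ρ sin(φ) cos(θ), y = ρ sin(φ) sin(θ), z = ρ cos(φ), and dV = ρ^2 sin(φ) dρ dφ dθ.

The integrand becomes 18, so

    ∭_E (18) dV = ∫_{0}^{2π} ∫_{0}^{π/4} ∫_{0}^{4} (18) · ρ^2 sin(φ) dρ dφ dθ.

Inner (ρ): 384sin(φ).
Middle (φ): 384 - 192sqrt(2).
Outer (θ): 384π (2 - sqrt(2)).

Therefore the triple integral equals 384π (2 - sqrt(2)).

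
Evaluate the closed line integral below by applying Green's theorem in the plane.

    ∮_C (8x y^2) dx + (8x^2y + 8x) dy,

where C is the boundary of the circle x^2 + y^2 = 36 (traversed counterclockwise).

Green's theorem converts the closed line integral into a double integral over the enclosed region D:

    ∮_C P dx + Q dy = ∬_D (∂Q/∂x - ∂P/∂y) dA.

Here P = 8x y^2, Q = 8x^2y + 8x, so

    ∂Q/∂x = 16x y + 8,    ∂P/∂y = 16x y,
    ∂Q/∂x - ∂P/∂y = 8.

D is the region x^2 + y^2 ≤ 36. Evaluating the double integral:

In polar coordinates (x = r cos θ, y = r sin θ, dA = r dr dθ) the integrand becomes 8, so

    ∬_D (8) dA = ∫_0^{2π} ∫_0^{6} (8) · r dr dθ.

Inner (r from 0 to 6): 144.
Outer (θ from 0 to 2π): 288π.

Therefore ∮_C P dx + Q dy = 288π.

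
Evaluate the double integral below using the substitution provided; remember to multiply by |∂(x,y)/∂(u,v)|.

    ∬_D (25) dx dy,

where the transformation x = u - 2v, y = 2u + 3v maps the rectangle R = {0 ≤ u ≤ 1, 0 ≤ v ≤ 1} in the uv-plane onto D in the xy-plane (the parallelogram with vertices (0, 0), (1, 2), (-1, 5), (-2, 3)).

Compute the Jacobian determinant of (x, y) with respect to (u, v):

    ∂(x,y)/∂(u,v) = | 1  -2 | = (1)(3) - (-2)(2) = 7.
                   | 2  3 |

Its absolute value is |J| = 7 (the area scaling factor).

Substituting x = u - 2v, y = 2u + 3v into the integrand,

    25 → 25,

so the integral becomes

    ∬_R (25) · |J| du dv = ∫_0^1 ∫_0^1 (175) dv du.

Inner (v): 175.
Outer (u): 175.

Therefore ∬_D (25) dx dy = 175.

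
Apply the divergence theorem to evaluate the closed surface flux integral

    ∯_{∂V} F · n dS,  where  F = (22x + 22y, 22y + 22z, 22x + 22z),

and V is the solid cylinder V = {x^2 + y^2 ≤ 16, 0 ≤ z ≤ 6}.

By the divergence theorem,

    ∯_{∂V} F · n dS = ∭_V (∇ · F) dV.

Compute the divergence:
    ∇ · F = ∂F_x/∂x + ∂F_y/∂y + ∂F_z/∂z = 22 + 22 + 22 = 66.

In cylindrical coordinates, x = r cos(θ), y = r sin(θ), z = z, dV = r dr dθ dz, with 0 ≤ r ≤ 4, 0 ≤ θ ≤ 2π, 0 ≤ z ≤ 6.

The integrand, after substitution and multiplying by the volume element, becomes (66) · r, so

    ∭_V (∇·F) dV = ∫_0^{2π} ∫_0^{4} ∫_0^{6} (66) · r dz dr dθ.

Inner (z from 0 to 6): 396r.
Middle (r from 0 to 4): 3168.
Outer (θ from 0 to 2π): 6336π.

Therefore ∯_{∂V} F · n dS = 6336π.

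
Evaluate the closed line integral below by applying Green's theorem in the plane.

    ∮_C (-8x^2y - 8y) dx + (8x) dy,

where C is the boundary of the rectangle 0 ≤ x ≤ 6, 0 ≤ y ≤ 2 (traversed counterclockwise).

Green's theorem converts the closed line integral into a double integral over the enclosed region D:

    ∮_C P dx + Q dy = ∬_D (∂Q/∂x - ∂P/∂y) dA.

Here P = -8x^2y - 8y, Q = 8x, so

    ∂Q/∂x = 8,    ∂P/∂y = -8x^2 - 8,
    ∂Q/∂x - ∂P/∂y = 8x^2 + 16.

D is the region 0 ≤ x ≤ 6, 0 ≤ y ≤ 2. Evaluating the double integral:

    ∬_D (8x^2 + 16) dA = ∫_0^{6} ∫_0^{2} (8x^2 + 16) dy dx.

Inner (y from 0 to 2): 16x^2 + 32.
Outer (x from 0 to 6): 1344.

Therefore ∮_C P dx + Q dy = 1344.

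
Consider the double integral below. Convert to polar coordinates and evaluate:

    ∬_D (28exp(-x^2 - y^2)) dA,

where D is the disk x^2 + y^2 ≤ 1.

The region D is 0 ≤ r ≤ 1, 0 ≤ θ ≤ 2π in polar coordinates, where x = r cos(θ), y = r sin(θ), and dA = r dr dθ.

Under the substitution, the integrand becomes 28exp(-r^2), so

    ∬_D (28exp(-x^2 - y^2)) dA = ∫_{0}^{2π} ∫_{0}^{1} (28exp(-r^2)) · r dr dθ.

Inner integral (in r): ∫_{0}^{1} (28exp(-r^2)) · r dr = 14 - 14exp(-1).

Outer integral (in θ): ∫_{0}^{2π} (14 - 14exp(-1)) dθ = -28π exp(-1) + 28π.

Therefore ∬_D (28exp(-x^2 - y^2)) dA = -28π exp(-1) + 28π.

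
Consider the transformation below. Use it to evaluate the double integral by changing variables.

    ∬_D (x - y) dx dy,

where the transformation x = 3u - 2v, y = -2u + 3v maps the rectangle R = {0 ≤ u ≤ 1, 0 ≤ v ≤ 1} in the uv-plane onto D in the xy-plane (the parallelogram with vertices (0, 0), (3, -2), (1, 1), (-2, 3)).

Compute the Jacobian determinant of (x, y) with respect to (u, v):

    ∂(x,y)/∂(u,v) = | 3  -2 | = (3)(3) - (-2)(-2) = 5.
                   | -2  3 |

Its absolute value is |J| = 5 (the area scaling factor).

Substituting x = 3u - 2v, y = -2u + 3v into the integrand,

    x - y → 5u - 5v,

so the integral becomes

    ∬_R (5u - 5v) · |J| du dv = ∫_0^1 ∫_0^1 (25u - 25v) dv du.

Inner (v): 25u - 25/2.
Outer (u): 0.

Therefore ∬_D (x - y) dx dy = 0.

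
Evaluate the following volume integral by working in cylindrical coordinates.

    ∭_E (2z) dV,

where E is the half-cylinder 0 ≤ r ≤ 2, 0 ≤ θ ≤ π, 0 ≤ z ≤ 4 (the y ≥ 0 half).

In cylindrical coordinates, x = r cos(θ), y = r sin(θ), z = z, and dV = r dr dθ dz.

The integrand becomes 2z, so

    ∭_E (2z) dV = ∫_{0}^{π} ∫_{0}^{2} ∫_{0}^{4} (2z) · r dz dr dθ.

Inner (z): 16r.
Middle (r from 0 to 2): 32.
Outer (θ): 32π.

Therefore the triple integral equals 32π.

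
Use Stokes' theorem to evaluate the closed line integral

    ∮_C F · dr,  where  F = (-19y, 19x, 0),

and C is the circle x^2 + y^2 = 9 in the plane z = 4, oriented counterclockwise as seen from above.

Let S be the flat disk x^2 + y^2 ≤ 9 in the plane z = 4, with upward unit normal n̂ = ẑ. By Stokes' theorem,

    ∮_C F · dr = ∬_S (∇ × F) · n̂ dS = ∬_D (curl F)_z dA,

where D is the disk x^2 + y^2 ≤ 9.

Compute the curl of F = (-19y, 19x, 0):
    (∇ × F)_x = ∂F_z/∂y - ∂F_y/∂z = 0,
    (∇ × F)_y = ∂F_x/∂z - ∂F_z/∂x = 0,
    (∇ × F)_z = ∂F_y/∂x - ∂F_x/∂y = 38.

On z = 4, (curl F)_z = 38.

Convert to polar (x = r cos θ, y = r sin θ, dA = r dr dθ); the integrand becomes 38, so

    ∬_D (curl F)_z dA = ∫_0^{2π} ∫_0^{3} (38) · r dr dθ.

Inner (r from 0 to 3): 171.
Outer (θ from 0 to 2π): 342π.

Therefore ∮_C F · dr = 342π.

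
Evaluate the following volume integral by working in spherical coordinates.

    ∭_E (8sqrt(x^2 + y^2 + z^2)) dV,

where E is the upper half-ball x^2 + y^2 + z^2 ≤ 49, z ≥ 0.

In spherical coordinates, x = ρ sin(φ) cos(θ), y = ρ sin(φ) sin(θ), z = ρ cos(φ), and dV = ρ^2 sin(φ) dρ dφ dθ.

The integrand becomes 8ρ, so

    ∭_E (8sqrt(x^2 + y^2 + z^2)) dV = ∫_{0}^{2π} ∫_{0}^{π/2} ∫_{0}^{7} (8ρ) · ρ^2 sin(φ) dρ dφ dθ.

Inner (ρ): 4802sin(φ).
Middle (φ): 4802.
Outer (θ): 9604π.

Therefore the triple integral equals 9604π.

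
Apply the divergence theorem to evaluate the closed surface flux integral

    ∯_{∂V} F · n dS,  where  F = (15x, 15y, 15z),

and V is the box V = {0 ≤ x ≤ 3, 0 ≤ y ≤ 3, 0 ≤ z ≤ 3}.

By the divergence theorem,

    ∯_{∂V} F · n dS = ∭_V (∇ · F) dV.

Compute the divergence:
    ∇ · F = ∂F_x/∂x + ∂F_y/∂y + ∂F_z/∂z = 15 + 15 + 15 = 45.

V is a rectangular box, so dV = dx dy dz with 0 ≤ x ≤ 3, 0 ≤ y ≤ 3, 0 ≤ z ≤ 3.

Integrate (45) over V as an iterated integral:

    ∭_V (∇·F) dV = ∫_0^{3} ∫_0^{3} ∫_0^{3} (45) dz dy dx.

Inner (z from 0 to 3): 135.
Middle (y from 0 to 3): 405.
Outer (x from 0 to 3): 1215.

Therefore ∯_{∂V} F · n dS = 1215.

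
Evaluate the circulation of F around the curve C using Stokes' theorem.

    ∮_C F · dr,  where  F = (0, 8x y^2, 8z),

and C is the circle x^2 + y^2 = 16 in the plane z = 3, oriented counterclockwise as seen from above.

Let S be the flat disk x^2 + y^2 ≤ 16 in the plane z = 3, with upward unit normal n̂ = ẑ. By Stokes' theorem,

    ∮_C F · dr = ∬_S (∇ × F) · n̂ dS = ∬_D (curl F)_z dA,

where D is the disk x^2 + y^2 ≤ 16.

Compute the curl of F = (0, 8x y^2, 8z):
    (∇ × F)_x = ∂F_z/∂y - ∂F_y/∂z = 0,
    (∇ × F)_y = ∂F_x/∂z - ∂F_z/∂x = 0,
    (∇ × F)_z = ∂F_y/∂x - ∂F_x/∂y = 8y^2.

On z = 3, (curl F)_z = 8y^2.

Convert to polar (x = r cos θ, y = r sin θ, dA = r dr dθ); the integrand becomes 8r^2sin(θ)^2, so

    ∬_D (curl F)_z dA = ∫_0^{2π} ∫_0^{4} (8r^2sin(θ)^2) · r dr dθ.

Inner (r from 0 to 4): 512sin(θ)^2.
Outer (θ from 0 to 2π): 512π.

Therefore ∮_C F · dr = 512π.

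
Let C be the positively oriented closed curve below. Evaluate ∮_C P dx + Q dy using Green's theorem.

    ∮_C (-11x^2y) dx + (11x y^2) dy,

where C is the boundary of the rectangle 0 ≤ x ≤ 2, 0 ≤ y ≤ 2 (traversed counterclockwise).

Green's theorem converts the closed line integral into a double integral over the enclosed region D:

    ∮_C P dx + Q dy = ∬_D (∂Q/∂x - ∂P/∂y) dA.

Here P = -11x^2y, Q = 11x y^2, so

    ∂Q/∂x = 11y^2,    ∂P/∂y = -11x^2,
    ∂Q/∂x - ∂P/∂y = 11x^2 + 11y^2.

D is the region 0 ≤ x ≤ 2, 0 ≤ y ≤ 2. Evaluating the double integral:

    ∬_D (11x^2 + 11y^2) dA = ∫_0^{2} ∫_0^{2} (11x^2 + 11y^2) dy dx.

Inner (y from 0 to 2): 22x^2 + 88/3.
Outer (x from 0 to 2): 352/3.

Therefore ∮_C P dx + Q dy = 352/3.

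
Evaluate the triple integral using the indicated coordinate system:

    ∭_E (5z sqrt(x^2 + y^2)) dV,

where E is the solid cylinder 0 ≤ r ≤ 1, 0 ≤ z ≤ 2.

In cylindrical coordinates, x = r cos(θ), y = r sin(θ), z = z, and dV = r dr dθ dz.

The integrand becomes 5r z, so

    ∭_E (5z sqrt(x^2 + y^2)) dV = ∫_{0}^{2π} ∫_{0}^{1} ∫_{0}^{2} (5r z) · r dz dr dθ.

Inner (z): 10r^2.
Middle (r from 0 to 1): 10/3.
Outer (θ): 20π/3.

Therefore the triple integral equals 20π/3.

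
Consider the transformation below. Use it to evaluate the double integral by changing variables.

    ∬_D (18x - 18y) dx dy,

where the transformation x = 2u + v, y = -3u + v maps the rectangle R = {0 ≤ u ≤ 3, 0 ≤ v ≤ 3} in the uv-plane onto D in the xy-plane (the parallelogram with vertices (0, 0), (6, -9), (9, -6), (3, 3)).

Compute the Jacobian determinant of (x, y) with respect to (u, v):

    ∂(x,y)/∂(u,v) = | 2  1 | = (2)(1) - (1)(-3) = 5.
                   | -3  1 |

Its absolute value is |J| = 5 (the area scaling factor).

Substituting x = 2u + v, y = -3u + v into the integrand,

    18x - 18y → 90u,

so the integral becomes

    ∬_R (90u) · |J| du dv = ∫_0^3 ∫_0^3 (450u) dv du.

Inner (v): 1350u.
Outer (u): 6075.

Therefore ∬_D (18x - 18y) dx dy = 6075.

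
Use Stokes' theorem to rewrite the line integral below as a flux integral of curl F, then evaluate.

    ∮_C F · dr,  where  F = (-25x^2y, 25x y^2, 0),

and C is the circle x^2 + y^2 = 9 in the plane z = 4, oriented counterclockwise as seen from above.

Let S be the flat disk x^2 + y^2 ≤ 9 in the plane z = 4, with upward unit normal n̂ = ẑ. By Stokes' theorem,

    ∮_C F · dr = ∬_S (∇ × F) · n̂ dS = ∬_D (curl F)_z dA,

where D is the disk x^2 + y^2 ≤ 9.

Compute the curl of F = (-25x^2y, 25x y^2, 0):
    (∇ × F)_x = ∂F_z/∂y - ∂F_y/∂z = 0,
    (∇ × F)_y = ∂F_x/∂z - ∂F_z/∂x = 0,
    (∇ × F)_z = ∂F_y/∂x - ∂F_x/∂y = 25x^2 + 25y^2.

On z = 4, (curl F)_z = 25x^2 + 25y^2.

Convert to polar (x = r cos θ, y = r sin θ, dA = r dr dθ); the integrand becomes 25r^2, so

    ∬_D (curl F)_z dA = ∫_0^{2π} ∫_0^{3} (25r^2) · r dr dθ.

Inner (r from 0 to 3): 2025/4.
Outer (θ from 0 to 2π): 2025π/2.

Therefore ∮_C F · dr = 2025π/2.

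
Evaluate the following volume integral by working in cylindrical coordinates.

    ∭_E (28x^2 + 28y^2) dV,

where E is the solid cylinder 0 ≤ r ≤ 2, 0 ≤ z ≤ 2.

In cylindrical coordinates, x = r cos(θ), y = r sin(θ), z = z, and dV = r dr dθ dz.

The integrand becomes 28r^2, so

    ∭_E (28x^2 + 28y^2) dV = ∫_{0}^{2π} ∫_{0}^{2} ∫_{0}^{2} (28r^2) · r dz dr dθ.

Inner (z): 56r^3.
Middle (r from 0 to 2): 224.
Outer (θ): 448π.

Therefore the triple integral equals 448π.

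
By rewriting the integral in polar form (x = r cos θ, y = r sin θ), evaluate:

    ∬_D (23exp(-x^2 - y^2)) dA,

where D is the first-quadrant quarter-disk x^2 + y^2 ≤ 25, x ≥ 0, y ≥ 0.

The region D is 0 ≤ r ≤ 5, 0 ≤ θ ≤ π/2 in polar coordinates, where x = r cos(θ), y = r sin(θ), and dA = r dr dθ.

Under the substitution, the integrand becomes 23exp(-r^2), so

    ∬_D (23exp(-x^2 - y^2)) dA = ∫_{0}^{π/2} ∫_{0}^{5} (23exp(-r^2)) · r dr dθ.

Inner integral (in r): ∫_{0}^{5} (23exp(-r^2)) · r dr = 23/2 - 23exp(-25)/2.

Outer integral (in θ): ∫_{0}^{π/2} (23/2 - 23exp(-25)/2) dθ = -23π (1 - exp(25))exp(-25)/4.

Therefore ∬_D (23exp(-x^2 - y^2)) dA = -23π (1 - exp(25))exp(-25)/4.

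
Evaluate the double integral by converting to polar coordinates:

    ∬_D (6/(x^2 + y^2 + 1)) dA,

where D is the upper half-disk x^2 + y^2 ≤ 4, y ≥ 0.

The region D is 0 ≤ r ≤ 2, 0 ≤ θ ≤ π in polar coordinates, where x = r cos(θ), y = r sin(θ), and dA = r dr dθ.

Under the substitution, the integrand becomes 6/(r^2 + 1), so

    ∬_D (6/(x^2 + y^2 + 1)) dA = ∫_{0}^{π} ∫_{0}^{2} (6/(r^2 + 1)) · r dr dθ.

Inner integral (in r): ∫_{0}^{2} (6/(r^2 + 1)) · r dr = log(125).

Outer integral (in θ): ∫_{0}^{π} (log(125)) dθ = log(125^π).

Therefore ∬_D (6/(x^2 + y^2 + 1)) dA = log(125^π).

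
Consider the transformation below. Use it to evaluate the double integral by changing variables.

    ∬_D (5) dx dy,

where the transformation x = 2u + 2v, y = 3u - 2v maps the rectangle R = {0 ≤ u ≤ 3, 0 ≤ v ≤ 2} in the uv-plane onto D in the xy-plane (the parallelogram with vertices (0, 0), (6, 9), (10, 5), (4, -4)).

Compute the Jacobian determinant of (x, y) with respect to (u, v):

    ∂(x,y)/∂(u,v) = | 2  2 | = (2)(-2) - (2)(3) = -10.
                   | 3  -2 |

Its absolute value is |J| = 10 (the area scaling factor).

Substituting x = 2u + 2v, y = 3u - 2v into the integrand,

    5 → 5,

so the integral becomes

    ∬_R (5) · |J| du dv = ∫_0^3 ∫_0^2 (50) dv du.

Inner (v): 100.
Outer (u): 300.

Therefore ∬_D (5) dx dy = 300.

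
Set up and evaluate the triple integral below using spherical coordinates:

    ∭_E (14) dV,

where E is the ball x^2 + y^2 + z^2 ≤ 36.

In spherical coordinates, x = ρ sin(φ) cos(θ), y = ρ sin(φ) sin(θ), z = ρ cos(φ), and dV = ρ^2 sin(φ) dρ dφ dθ.

The integrand becomes 14, so

    ∭_E (14) dV = ∫_{0}^{2π} ∫_{0}^{π} ∫_{0}^{6} (14) · ρ^2 sin(φ) dρ dφ dθ.

Inner (ρ): 1008sin(φ).
Middle (φ): 2016.
Outer (θ): 4032π.

Therefore the triple integral equals 4032π.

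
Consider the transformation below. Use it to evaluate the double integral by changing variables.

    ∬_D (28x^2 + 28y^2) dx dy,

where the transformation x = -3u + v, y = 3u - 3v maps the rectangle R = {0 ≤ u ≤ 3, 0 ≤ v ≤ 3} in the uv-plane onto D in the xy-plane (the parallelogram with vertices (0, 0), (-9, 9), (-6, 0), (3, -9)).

Compute the Jacobian determinant of (x, y) with respect to (u, v):

    ∂(x,y)/∂(u,v) = | -3  1 | = (-3)(-3) - (1)(3) = 6.
                   | 3  -3 |

Its absolute value is |J| = 6 (the area scaling factor).

Substituting x = -3u + v, y = 3u - 3v into the integrand,

    28x^2 + 28y^2 → 504u^2 - 672u v + 280v^2,

so the integral becomes

    ∬_R (504u^2 - 672u v + 280v^2) · |J| du dv = ∫_0^3 ∫_0^3 (3024u^2 - 4032u v + 1680v^2) dv du.

Inner (v): 9072u^2 - 18144u + 15120.
Outer (u): 45360.

Therefore ∬_D (28x^2 + 28y^2) dx dy = 45360.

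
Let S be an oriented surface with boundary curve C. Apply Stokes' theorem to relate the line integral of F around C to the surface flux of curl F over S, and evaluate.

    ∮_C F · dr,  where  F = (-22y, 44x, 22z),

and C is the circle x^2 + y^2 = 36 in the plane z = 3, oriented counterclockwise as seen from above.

Let S be the flat disk x^2 + y^2 ≤ 36 in the plane z = 3, with upward unit normal n̂ = ẑ. By Stokes' theorem,

    ∮_C F · dr = ∬_S (∇ × F) · n̂ dS = ∬_D (curl F)_z dA,

where D is the disk x^2 + y^2 ≤ 36.

Compute the curl of F = (-22y, 44x, 22z):
    (∇ × F)_x = ∂F_z/∂y - ∂F_y/∂z = 0,
    (∇ × F)_y = ∂F_x/∂z - ∂F_z/∂x = 0,
    (∇ × F)_z = ∂F_y/∂x - ∂F_x/∂y = 66.

On z = 3, (curl F)_z = 66.

Convert to polar (x = r cos θ, y = r sin θ, dA = r dr dθ); the integrand becomes 66, so

    ∬_D (curl F)_z dA = ∫_0^{2π} ∫_0^{6} (66) · r dr dθ.

Inner (r from 0 to 6): 1188.
Outer (θ from 0 to 2π): 2376π.

Therefore ∮_C F · dr = 2376π.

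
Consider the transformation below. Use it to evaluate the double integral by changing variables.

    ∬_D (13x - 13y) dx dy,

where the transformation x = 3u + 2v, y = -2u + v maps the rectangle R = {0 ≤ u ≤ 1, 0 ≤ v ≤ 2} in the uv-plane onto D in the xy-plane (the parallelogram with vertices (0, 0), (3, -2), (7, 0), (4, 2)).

Compute the Jacobian determinant of (x, y) with respect to (u, v):

    ∂(x,y)/∂(u,v) = | 3  2 | = (3)(1) - (2)(-2) = 7.
                   | -2  1 |

Its absolute value is |J| = 7 (the area scaling factor).

Substituting x = 3u + 2v, y = -2u + v into the integrand,

    13x - 13y → 65u + 13v,

so the integral becomes

    ∬_R (65u + 13v) · |J| du dv = ∫_0^1 ∫_0^2 (455u + 91v) dv du.

Inner (v): 910u + 182.
Outer (u): 637.

Therefore ∬_D (13x - 13y) dx dy = 637.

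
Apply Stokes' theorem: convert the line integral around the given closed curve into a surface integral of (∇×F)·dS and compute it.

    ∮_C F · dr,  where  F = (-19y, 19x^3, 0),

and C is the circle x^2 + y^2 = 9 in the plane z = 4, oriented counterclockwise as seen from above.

Let S be the flat disk x^2 + y^2 ≤ 9 in the plane z = 4, with upward unit normal n̂ = ẑ. By Stokes' theorem,

    ∮_C F · dr = ∬_S (∇ × F) · n̂ dS = ∬_D (curl F)_z dA,

where D is the disk x^2 + y^2 ≤ 9.

Compute the curl of F = (-19y, 19x^3, 0):
    (∇ × F)_x = ∂F_z/∂y - ∂F_y/∂z = 0,
    (∇ × F)_y = ∂F_x/∂z - ∂F_z/∂x = 0,
    (∇ × F)_z = ∂F_y/∂x - ∂F_x/∂y = 57x^2 + 19.

On z = 4, (curl F)_z = 57x^2 + 19.

Convert to polar (x = r cos θ, y = r sin θ, dA = r dr dθ); the integrand becomes 57r^2cos(θ)^2 + 19, so

    ∬_D (curl F)_z dA = ∫_0^{2π} ∫_0^{3} (57r^2cos(θ)^2 + 19) · r dr dθ.

Inner (r from 0 to 3): 4617cos(θ)^2/4 + 171/2.
Outer (θ from 0 to 2π): 5301π/4.

Therefore ∮_C F · dr = 5301π/4.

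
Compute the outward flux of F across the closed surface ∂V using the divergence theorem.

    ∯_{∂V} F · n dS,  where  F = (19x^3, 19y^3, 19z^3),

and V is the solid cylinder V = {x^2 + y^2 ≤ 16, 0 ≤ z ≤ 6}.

By the divergence theorem,

    ∯_{∂V} F · n dS = ∭_V (∇ · F) dV.

Compute the divergence:
    ∇ · F = ∂F_x/∂x + ∂F_y/∂y + ∂F_z/∂z = 57x^2 + 57y^2 + 57z^2.

In cylindrical coordinates, x = r cos(θ), y = r sin(θ), z = z, dV = r dr dθ dz, with 0 ≤ r ≤ 4, 0 ≤ θ ≤ 2π, 0 ≤ z ≤ 6.

The integrand, after substitution and multiplying by the volume element, becomes (57r^2 + 57z^2) · r, so

    ∭_V (∇·F) dV = ∫_0^{2π} ∫_0^{4} ∫_0^{6} (57r^2 + 57z^2) · r dz dr dθ.

Inner (z from 0 to 6): 342r (r^2 + 12).
Middle (r from 0 to 4): 54720.
Outer (θ from 0 to 2π): 109440π.

Therefore ∯_{∂V} F · n dS = 109440π.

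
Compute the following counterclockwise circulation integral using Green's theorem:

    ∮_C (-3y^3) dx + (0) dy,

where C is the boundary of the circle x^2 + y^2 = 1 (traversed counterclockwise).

Green's theorem converts the closed line integral into a double integral over the enclosed region D:

    ∮_C P dx + Q dy = ∬_D (∂Q/∂x - ∂P/∂y) dA.

Here P = -3y^3, Q = 0, so

    ∂Q/∂x = 0,    ∂P/∂y = -9y^2,
    ∂Q/∂x - ∂P/∂y = 9y^2.

D is the region x^2 + y^2 ≤ 1. Evaluating the double integral:

In polar coordinates (x = r cos θ, y = r sin θ, dA = r dr dθ) the integrand becomes 9r^2sin(θ)^2, so

    ∬_D (9y^2) dA = ∫_0^{2π} ∫_0^{1} (9r^2sin(θ)^2) · r dr dθ.

Inner (r from 0 to 1): 9sin(θ)^2/4.
Outer (θ from 0 to 2π): 9π/4.

Therefore ∮_C P dx + Q dy = 9π/4.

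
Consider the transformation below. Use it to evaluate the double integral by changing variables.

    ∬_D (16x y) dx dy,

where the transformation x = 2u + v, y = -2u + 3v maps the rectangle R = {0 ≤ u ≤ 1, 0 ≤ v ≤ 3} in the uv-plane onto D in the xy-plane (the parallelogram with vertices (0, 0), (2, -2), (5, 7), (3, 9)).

Compute the Jacobian determinant of (x, y) with respect to (u, v):

    ∂(x,y)/∂(u,v) = | 2  1 | = (2)(3) - (1)(-2) = 8.
                   | -2  3 |

Its absolute value is |J| = 8 (the area scaling factor).

Substituting x = 2u + v, y = -2u + 3v into the integrand,

    16x y → -64u^2 + 64u v + 48v^2,

so the integral becomes

    ∬_R (-64u^2 + 64u v + 48v^2) · |J| du dv = ∫_0^1 ∫_0^3 (-512u^2 + 512u v + 384v^2) dv du.

Inner (v): -1536u^2 + 2304u + 3456.
Outer (u): 4096.

Therefore ∬_D (16x y) dx dy = 4096.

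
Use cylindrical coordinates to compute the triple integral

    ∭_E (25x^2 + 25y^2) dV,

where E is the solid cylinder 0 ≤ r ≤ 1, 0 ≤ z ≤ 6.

In cylindrical coordinates, x = r cos(θ), y = r sin(θ), z = z, and dV = r dr dθ dz.

The integrand becomes 25r^2, so

    ∭_E (25x^2 + 25y^2) dV = ∫_{0}^{2π} ∫_{0}^{1} ∫_{0}^{6} (25r^2) · r dz dr dθ.

Inner (z): 150r^3.
Middle (r from 0 to 1): 75/2.
Outer (θ): 75π.

Therefore the triple integral equals 75π.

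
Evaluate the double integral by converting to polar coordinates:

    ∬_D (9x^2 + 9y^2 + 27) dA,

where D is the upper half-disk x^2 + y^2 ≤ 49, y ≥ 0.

The region D is 0 ≤ r ≤ 7, 0 ≤ θ ≤ π in polar coordinates, where x = r cos(θ), y = r sin(θ), and dA = r dr dθ.

Under the substitution, the integrand becomes 9r^2 + 27, so

    ∬_D (9x^2 + 9y^2 + 27) dA = ∫_{0}^{π} ∫_{0}^{7} (9r^2 + 27) · r dr dθ.

Inner integral (in r): ∫_{0}^{7} (9r^2 + 27) · r dr = 24255/4.

Outer integral (in θ): ∫_{0}^{π} (24255/4) dθ = 24255π/4.

Therefore ∬_D (9x^2 + 9y^2 + 27) dA = 24255π/4.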